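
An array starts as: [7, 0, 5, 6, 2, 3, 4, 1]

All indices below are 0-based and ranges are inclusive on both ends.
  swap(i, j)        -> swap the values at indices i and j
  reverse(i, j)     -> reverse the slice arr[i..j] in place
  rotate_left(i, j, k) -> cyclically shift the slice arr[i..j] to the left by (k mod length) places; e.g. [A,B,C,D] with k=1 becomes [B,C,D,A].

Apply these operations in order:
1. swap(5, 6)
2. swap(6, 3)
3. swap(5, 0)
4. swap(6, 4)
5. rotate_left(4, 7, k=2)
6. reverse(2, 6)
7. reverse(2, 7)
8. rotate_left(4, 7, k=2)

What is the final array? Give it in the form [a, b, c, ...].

Answer: [4, 0, 7, 5, 1, 6, 3, 2]

Derivation:
After 1 (swap(5, 6)): [7, 0, 5, 6, 2, 4, 3, 1]
After 2 (swap(6, 3)): [7, 0, 5, 3, 2, 4, 6, 1]
After 3 (swap(5, 0)): [4, 0, 5, 3, 2, 7, 6, 1]
After 4 (swap(6, 4)): [4, 0, 5, 3, 6, 7, 2, 1]
After 5 (rotate_left(4, 7, k=2)): [4, 0, 5, 3, 2, 1, 6, 7]
After 6 (reverse(2, 6)): [4, 0, 6, 1, 2, 3, 5, 7]
After 7 (reverse(2, 7)): [4, 0, 7, 5, 3, 2, 1, 6]
After 8 (rotate_left(4, 7, k=2)): [4, 0, 7, 5, 1, 6, 3, 2]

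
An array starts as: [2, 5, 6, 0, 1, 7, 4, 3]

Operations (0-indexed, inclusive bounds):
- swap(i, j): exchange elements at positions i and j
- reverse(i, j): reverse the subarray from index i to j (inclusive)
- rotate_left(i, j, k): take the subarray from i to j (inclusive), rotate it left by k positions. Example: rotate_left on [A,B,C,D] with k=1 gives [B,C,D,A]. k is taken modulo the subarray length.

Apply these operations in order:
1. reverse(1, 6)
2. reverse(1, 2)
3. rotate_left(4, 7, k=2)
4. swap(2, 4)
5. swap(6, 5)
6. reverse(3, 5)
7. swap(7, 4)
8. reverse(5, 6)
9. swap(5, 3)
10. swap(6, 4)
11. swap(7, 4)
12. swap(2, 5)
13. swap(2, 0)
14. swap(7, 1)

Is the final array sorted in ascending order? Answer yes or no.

After 1 (reverse(1, 6)): [2, 4, 7, 1, 0, 6, 5, 3]
After 2 (reverse(1, 2)): [2, 7, 4, 1, 0, 6, 5, 3]
After 3 (rotate_left(4, 7, k=2)): [2, 7, 4, 1, 5, 3, 0, 6]
After 4 (swap(2, 4)): [2, 7, 5, 1, 4, 3, 0, 6]
After 5 (swap(6, 5)): [2, 7, 5, 1, 4, 0, 3, 6]
After 6 (reverse(3, 5)): [2, 7, 5, 0, 4, 1, 3, 6]
After 7 (swap(7, 4)): [2, 7, 5, 0, 6, 1, 3, 4]
After 8 (reverse(5, 6)): [2, 7, 5, 0, 6, 3, 1, 4]
After 9 (swap(5, 3)): [2, 7, 5, 3, 6, 0, 1, 4]
After 10 (swap(6, 4)): [2, 7, 5, 3, 1, 0, 6, 4]
After 11 (swap(7, 4)): [2, 7, 5, 3, 4, 0, 6, 1]
After 12 (swap(2, 5)): [2, 7, 0, 3, 4, 5, 6, 1]
After 13 (swap(2, 0)): [0, 7, 2, 3, 4, 5, 6, 1]
After 14 (swap(7, 1)): [0, 1, 2, 3, 4, 5, 6, 7]

Answer: yes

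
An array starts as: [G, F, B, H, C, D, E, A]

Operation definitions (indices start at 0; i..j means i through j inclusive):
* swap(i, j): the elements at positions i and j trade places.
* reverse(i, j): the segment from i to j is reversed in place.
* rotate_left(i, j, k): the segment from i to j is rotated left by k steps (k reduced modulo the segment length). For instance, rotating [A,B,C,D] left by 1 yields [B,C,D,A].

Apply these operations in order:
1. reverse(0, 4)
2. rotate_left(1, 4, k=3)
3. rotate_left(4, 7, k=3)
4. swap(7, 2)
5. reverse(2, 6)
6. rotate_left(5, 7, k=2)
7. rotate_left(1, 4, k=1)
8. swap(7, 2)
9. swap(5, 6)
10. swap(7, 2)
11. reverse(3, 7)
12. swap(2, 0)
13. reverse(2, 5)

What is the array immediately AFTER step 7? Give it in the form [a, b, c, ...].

Answer: [C, D, F, A, G, H, B, E]

Derivation:
After 1 (reverse(0, 4)): [C, H, B, F, G, D, E, A]
After 2 (rotate_left(1, 4, k=3)): [C, G, H, B, F, D, E, A]
After 3 (rotate_left(4, 7, k=3)): [C, G, H, B, A, F, D, E]
After 4 (swap(7, 2)): [C, G, E, B, A, F, D, H]
After 5 (reverse(2, 6)): [C, G, D, F, A, B, E, H]
After 6 (rotate_left(5, 7, k=2)): [C, G, D, F, A, H, B, E]
After 7 (rotate_left(1, 4, k=1)): [C, D, F, A, G, H, B, E]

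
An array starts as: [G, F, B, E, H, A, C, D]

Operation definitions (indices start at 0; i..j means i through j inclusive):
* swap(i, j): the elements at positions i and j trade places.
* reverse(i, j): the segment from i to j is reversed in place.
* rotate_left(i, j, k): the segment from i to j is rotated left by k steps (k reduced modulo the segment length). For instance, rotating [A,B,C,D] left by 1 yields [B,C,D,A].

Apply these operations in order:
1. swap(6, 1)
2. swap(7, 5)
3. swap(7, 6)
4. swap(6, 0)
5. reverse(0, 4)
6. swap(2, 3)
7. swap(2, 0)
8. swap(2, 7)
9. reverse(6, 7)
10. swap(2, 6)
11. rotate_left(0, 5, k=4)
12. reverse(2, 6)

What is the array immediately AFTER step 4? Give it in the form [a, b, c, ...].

After 1 (swap(6, 1)): [G, C, B, E, H, A, F, D]
After 2 (swap(7, 5)): [G, C, B, E, H, D, F, A]
After 3 (swap(7, 6)): [G, C, B, E, H, D, A, F]
After 4 (swap(6, 0)): [A, C, B, E, H, D, G, F]

Answer: [A, C, B, E, H, D, G, F]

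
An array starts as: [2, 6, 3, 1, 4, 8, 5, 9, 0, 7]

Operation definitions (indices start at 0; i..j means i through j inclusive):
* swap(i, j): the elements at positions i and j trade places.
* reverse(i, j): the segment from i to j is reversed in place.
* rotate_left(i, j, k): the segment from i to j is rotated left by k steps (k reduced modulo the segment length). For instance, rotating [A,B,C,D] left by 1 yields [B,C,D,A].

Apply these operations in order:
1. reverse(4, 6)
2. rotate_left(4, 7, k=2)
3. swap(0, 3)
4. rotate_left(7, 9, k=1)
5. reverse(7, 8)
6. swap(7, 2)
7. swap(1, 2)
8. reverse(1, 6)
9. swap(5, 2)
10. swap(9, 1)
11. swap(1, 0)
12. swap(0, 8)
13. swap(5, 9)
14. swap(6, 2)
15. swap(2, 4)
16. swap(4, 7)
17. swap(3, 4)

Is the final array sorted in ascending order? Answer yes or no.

After 1 (reverse(4, 6)): [2, 6, 3, 1, 5, 8, 4, 9, 0, 7]
After 2 (rotate_left(4, 7, k=2)): [2, 6, 3, 1, 4, 9, 5, 8, 0, 7]
After 3 (swap(0, 3)): [1, 6, 3, 2, 4, 9, 5, 8, 0, 7]
After 4 (rotate_left(7, 9, k=1)): [1, 6, 3, 2, 4, 9, 5, 0, 7, 8]
After 5 (reverse(7, 8)): [1, 6, 3, 2, 4, 9, 5, 7, 0, 8]
After 6 (swap(7, 2)): [1, 6, 7, 2, 4, 9, 5, 3, 0, 8]
After 7 (swap(1, 2)): [1, 7, 6, 2, 4, 9, 5, 3, 0, 8]
After 8 (reverse(1, 6)): [1, 5, 9, 4, 2, 6, 7, 3, 0, 8]
After 9 (swap(5, 2)): [1, 5, 6, 4, 2, 9, 7, 3, 0, 8]
After 10 (swap(9, 1)): [1, 8, 6, 4, 2, 9, 7, 3, 0, 5]
After 11 (swap(1, 0)): [8, 1, 6, 4, 2, 9, 7, 3, 0, 5]
After 12 (swap(0, 8)): [0, 1, 6, 4, 2, 9, 7, 3, 8, 5]
After 13 (swap(5, 9)): [0, 1, 6, 4, 2, 5, 7, 3, 8, 9]
After 14 (swap(6, 2)): [0, 1, 7, 4, 2, 5, 6, 3, 8, 9]
After 15 (swap(2, 4)): [0, 1, 2, 4, 7, 5, 6, 3, 8, 9]
After 16 (swap(4, 7)): [0, 1, 2, 4, 3, 5, 6, 7, 8, 9]
After 17 (swap(3, 4)): [0, 1, 2, 3, 4, 5, 6, 7, 8, 9]

Answer: yes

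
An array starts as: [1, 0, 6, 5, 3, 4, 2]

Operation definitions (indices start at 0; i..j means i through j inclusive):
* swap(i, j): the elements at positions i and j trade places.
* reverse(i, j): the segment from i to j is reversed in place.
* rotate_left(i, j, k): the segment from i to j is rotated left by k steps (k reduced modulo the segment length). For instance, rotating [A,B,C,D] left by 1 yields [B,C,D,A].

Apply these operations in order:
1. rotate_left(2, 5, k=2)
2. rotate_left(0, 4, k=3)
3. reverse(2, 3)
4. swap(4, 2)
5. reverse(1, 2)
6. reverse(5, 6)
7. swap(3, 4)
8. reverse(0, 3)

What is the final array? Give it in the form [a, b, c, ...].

After 1 (rotate_left(2, 5, k=2)): [1, 0, 3, 4, 6, 5, 2]
After 2 (rotate_left(0, 4, k=3)): [4, 6, 1, 0, 3, 5, 2]
After 3 (reverse(2, 3)): [4, 6, 0, 1, 3, 5, 2]
After 4 (swap(4, 2)): [4, 6, 3, 1, 0, 5, 2]
After 5 (reverse(1, 2)): [4, 3, 6, 1, 0, 5, 2]
After 6 (reverse(5, 6)): [4, 3, 6, 1, 0, 2, 5]
After 7 (swap(3, 4)): [4, 3, 6, 0, 1, 2, 5]
After 8 (reverse(0, 3)): [0, 6, 3, 4, 1, 2, 5]

Answer: [0, 6, 3, 4, 1, 2, 5]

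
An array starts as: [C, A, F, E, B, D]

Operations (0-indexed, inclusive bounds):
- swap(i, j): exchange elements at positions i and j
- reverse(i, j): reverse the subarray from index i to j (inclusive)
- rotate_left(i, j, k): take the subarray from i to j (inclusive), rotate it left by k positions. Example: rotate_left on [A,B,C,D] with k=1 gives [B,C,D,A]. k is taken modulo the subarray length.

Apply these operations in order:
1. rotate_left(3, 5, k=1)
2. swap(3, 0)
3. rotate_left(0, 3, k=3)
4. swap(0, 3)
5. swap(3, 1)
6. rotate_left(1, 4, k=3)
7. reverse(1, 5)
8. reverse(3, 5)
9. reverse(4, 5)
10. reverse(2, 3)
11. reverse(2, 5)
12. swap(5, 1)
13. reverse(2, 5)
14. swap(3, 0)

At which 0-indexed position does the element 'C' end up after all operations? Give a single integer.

After 1 (rotate_left(3, 5, k=1)): [C, A, F, B, D, E]
After 2 (swap(3, 0)): [B, A, F, C, D, E]
After 3 (rotate_left(0, 3, k=3)): [C, B, A, F, D, E]
After 4 (swap(0, 3)): [F, B, A, C, D, E]
After 5 (swap(3, 1)): [F, C, A, B, D, E]
After 6 (rotate_left(1, 4, k=3)): [F, D, C, A, B, E]
After 7 (reverse(1, 5)): [F, E, B, A, C, D]
After 8 (reverse(3, 5)): [F, E, B, D, C, A]
After 9 (reverse(4, 5)): [F, E, B, D, A, C]
After 10 (reverse(2, 3)): [F, E, D, B, A, C]
After 11 (reverse(2, 5)): [F, E, C, A, B, D]
After 12 (swap(5, 1)): [F, D, C, A, B, E]
After 13 (reverse(2, 5)): [F, D, E, B, A, C]
After 14 (swap(3, 0)): [B, D, E, F, A, C]

Answer: 5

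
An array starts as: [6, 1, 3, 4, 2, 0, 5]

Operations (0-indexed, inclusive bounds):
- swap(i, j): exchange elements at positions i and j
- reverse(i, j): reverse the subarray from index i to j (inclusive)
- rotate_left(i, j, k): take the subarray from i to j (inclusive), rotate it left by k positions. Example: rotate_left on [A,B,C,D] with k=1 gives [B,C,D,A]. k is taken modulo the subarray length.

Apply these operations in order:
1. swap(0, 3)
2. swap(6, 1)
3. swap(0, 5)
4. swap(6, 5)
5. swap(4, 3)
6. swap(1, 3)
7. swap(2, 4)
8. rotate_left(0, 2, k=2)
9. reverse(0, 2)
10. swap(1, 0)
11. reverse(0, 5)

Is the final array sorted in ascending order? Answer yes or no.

After 1 (swap(0, 3)): [4, 1, 3, 6, 2, 0, 5]
After 2 (swap(6, 1)): [4, 5, 3, 6, 2, 0, 1]
After 3 (swap(0, 5)): [0, 5, 3, 6, 2, 4, 1]
After 4 (swap(6, 5)): [0, 5, 3, 6, 2, 1, 4]
After 5 (swap(4, 3)): [0, 5, 3, 2, 6, 1, 4]
After 6 (swap(1, 3)): [0, 2, 3, 5, 6, 1, 4]
After 7 (swap(2, 4)): [0, 2, 6, 5, 3, 1, 4]
After 8 (rotate_left(0, 2, k=2)): [6, 0, 2, 5, 3, 1, 4]
After 9 (reverse(0, 2)): [2, 0, 6, 5, 3, 1, 4]
After 10 (swap(1, 0)): [0, 2, 6, 5, 3, 1, 4]
After 11 (reverse(0, 5)): [1, 3, 5, 6, 2, 0, 4]

Answer: no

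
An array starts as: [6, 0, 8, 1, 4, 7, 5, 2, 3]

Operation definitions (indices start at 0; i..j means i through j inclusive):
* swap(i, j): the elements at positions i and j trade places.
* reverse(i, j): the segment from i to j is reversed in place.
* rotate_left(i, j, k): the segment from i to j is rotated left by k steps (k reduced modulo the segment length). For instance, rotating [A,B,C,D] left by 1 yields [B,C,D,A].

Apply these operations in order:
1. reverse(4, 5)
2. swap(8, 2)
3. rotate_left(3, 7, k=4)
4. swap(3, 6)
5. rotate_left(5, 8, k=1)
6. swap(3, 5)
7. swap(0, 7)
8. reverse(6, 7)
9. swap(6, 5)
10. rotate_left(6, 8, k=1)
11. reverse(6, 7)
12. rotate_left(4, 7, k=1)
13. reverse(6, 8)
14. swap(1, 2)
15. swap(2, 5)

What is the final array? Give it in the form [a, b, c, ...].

After 1 (reverse(4, 5)): [6, 0, 8, 1, 7, 4, 5, 2, 3]
After 2 (swap(8, 2)): [6, 0, 3, 1, 7, 4, 5, 2, 8]
After 3 (rotate_left(3, 7, k=4)): [6, 0, 3, 2, 1, 7, 4, 5, 8]
After 4 (swap(3, 6)): [6, 0, 3, 4, 1, 7, 2, 5, 8]
After 5 (rotate_left(5, 8, k=1)): [6, 0, 3, 4, 1, 2, 5, 8, 7]
After 6 (swap(3, 5)): [6, 0, 3, 2, 1, 4, 5, 8, 7]
After 7 (swap(0, 7)): [8, 0, 3, 2, 1, 4, 5, 6, 7]
After 8 (reverse(6, 7)): [8, 0, 3, 2, 1, 4, 6, 5, 7]
After 9 (swap(6, 5)): [8, 0, 3, 2, 1, 6, 4, 5, 7]
After 10 (rotate_left(6, 8, k=1)): [8, 0, 3, 2, 1, 6, 5, 7, 4]
After 11 (reverse(6, 7)): [8, 0, 3, 2, 1, 6, 7, 5, 4]
After 12 (rotate_left(4, 7, k=1)): [8, 0, 3, 2, 6, 7, 5, 1, 4]
After 13 (reverse(6, 8)): [8, 0, 3, 2, 6, 7, 4, 1, 5]
After 14 (swap(1, 2)): [8, 3, 0, 2, 6, 7, 4, 1, 5]
After 15 (swap(2, 5)): [8, 3, 7, 2, 6, 0, 4, 1, 5]

Answer: [8, 3, 7, 2, 6, 0, 4, 1, 5]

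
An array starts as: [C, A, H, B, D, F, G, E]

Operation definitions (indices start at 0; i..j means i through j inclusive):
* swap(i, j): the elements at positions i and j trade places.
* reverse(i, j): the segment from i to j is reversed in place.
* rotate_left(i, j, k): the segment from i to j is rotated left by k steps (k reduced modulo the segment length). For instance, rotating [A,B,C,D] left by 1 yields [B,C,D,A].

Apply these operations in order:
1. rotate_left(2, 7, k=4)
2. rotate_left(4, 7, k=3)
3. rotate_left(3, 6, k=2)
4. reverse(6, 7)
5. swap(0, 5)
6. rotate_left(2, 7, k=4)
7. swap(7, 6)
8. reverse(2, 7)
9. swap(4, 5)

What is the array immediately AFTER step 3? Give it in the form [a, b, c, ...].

After 1 (rotate_left(2, 7, k=4)): [C, A, G, E, H, B, D, F]
After 2 (rotate_left(4, 7, k=3)): [C, A, G, E, F, H, B, D]
After 3 (rotate_left(3, 6, k=2)): [C, A, G, H, B, E, F, D]

Answer: [C, A, G, H, B, E, F, D]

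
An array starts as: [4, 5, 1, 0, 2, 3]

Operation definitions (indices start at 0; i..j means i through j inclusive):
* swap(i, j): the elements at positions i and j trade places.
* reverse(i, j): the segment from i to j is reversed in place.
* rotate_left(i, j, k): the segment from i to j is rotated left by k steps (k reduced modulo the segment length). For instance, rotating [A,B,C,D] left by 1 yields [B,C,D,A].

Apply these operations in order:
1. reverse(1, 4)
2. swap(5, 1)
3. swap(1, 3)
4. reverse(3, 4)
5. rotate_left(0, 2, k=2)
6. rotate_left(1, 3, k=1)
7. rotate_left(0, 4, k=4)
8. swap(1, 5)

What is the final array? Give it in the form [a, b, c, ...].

Answer: [3, 2, 1, 5, 4, 0]

Derivation:
After 1 (reverse(1, 4)): [4, 2, 0, 1, 5, 3]
After 2 (swap(5, 1)): [4, 3, 0, 1, 5, 2]
After 3 (swap(1, 3)): [4, 1, 0, 3, 5, 2]
After 4 (reverse(3, 4)): [4, 1, 0, 5, 3, 2]
After 5 (rotate_left(0, 2, k=2)): [0, 4, 1, 5, 3, 2]
After 6 (rotate_left(1, 3, k=1)): [0, 1, 5, 4, 3, 2]
After 7 (rotate_left(0, 4, k=4)): [3, 0, 1, 5, 4, 2]
After 8 (swap(1, 5)): [3, 2, 1, 5, 4, 0]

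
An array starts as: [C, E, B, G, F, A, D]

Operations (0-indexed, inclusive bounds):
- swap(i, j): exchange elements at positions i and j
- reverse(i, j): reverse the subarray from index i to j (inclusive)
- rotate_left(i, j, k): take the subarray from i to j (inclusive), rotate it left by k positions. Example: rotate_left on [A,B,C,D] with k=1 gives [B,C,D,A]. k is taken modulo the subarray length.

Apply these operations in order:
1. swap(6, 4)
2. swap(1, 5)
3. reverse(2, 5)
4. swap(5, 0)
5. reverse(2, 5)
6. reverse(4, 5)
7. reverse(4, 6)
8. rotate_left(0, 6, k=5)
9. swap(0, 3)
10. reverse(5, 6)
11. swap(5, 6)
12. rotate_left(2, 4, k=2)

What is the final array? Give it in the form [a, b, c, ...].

Answer: [A, E, C, B, D, G, F]

Derivation:
After 1 (swap(6, 4)): [C, E, B, G, D, A, F]
After 2 (swap(1, 5)): [C, A, B, G, D, E, F]
After 3 (reverse(2, 5)): [C, A, E, D, G, B, F]
After 4 (swap(5, 0)): [B, A, E, D, G, C, F]
After 5 (reverse(2, 5)): [B, A, C, G, D, E, F]
After 6 (reverse(4, 5)): [B, A, C, G, E, D, F]
After 7 (reverse(4, 6)): [B, A, C, G, F, D, E]
After 8 (rotate_left(0, 6, k=5)): [D, E, B, A, C, G, F]
After 9 (swap(0, 3)): [A, E, B, D, C, G, F]
After 10 (reverse(5, 6)): [A, E, B, D, C, F, G]
After 11 (swap(5, 6)): [A, E, B, D, C, G, F]
After 12 (rotate_left(2, 4, k=2)): [A, E, C, B, D, G, F]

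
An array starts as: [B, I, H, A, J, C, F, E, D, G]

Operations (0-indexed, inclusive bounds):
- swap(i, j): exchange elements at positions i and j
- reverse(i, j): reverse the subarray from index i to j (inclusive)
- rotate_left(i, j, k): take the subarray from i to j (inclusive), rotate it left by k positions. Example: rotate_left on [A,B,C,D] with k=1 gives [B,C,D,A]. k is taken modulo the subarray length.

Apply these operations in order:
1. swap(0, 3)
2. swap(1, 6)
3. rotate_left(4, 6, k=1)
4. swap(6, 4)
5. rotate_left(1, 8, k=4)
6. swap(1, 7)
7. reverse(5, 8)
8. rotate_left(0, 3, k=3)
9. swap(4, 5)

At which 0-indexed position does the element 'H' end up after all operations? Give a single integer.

Answer: 7

Derivation:
After 1 (swap(0, 3)): [A, I, H, B, J, C, F, E, D, G]
After 2 (swap(1, 6)): [A, F, H, B, J, C, I, E, D, G]
After 3 (rotate_left(4, 6, k=1)): [A, F, H, B, C, I, J, E, D, G]
After 4 (swap(6, 4)): [A, F, H, B, J, I, C, E, D, G]
After 5 (rotate_left(1, 8, k=4)): [A, I, C, E, D, F, H, B, J, G]
After 6 (swap(1, 7)): [A, B, C, E, D, F, H, I, J, G]
After 7 (reverse(5, 8)): [A, B, C, E, D, J, I, H, F, G]
After 8 (rotate_left(0, 3, k=3)): [E, A, B, C, D, J, I, H, F, G]
After 9 (swap(4, 5)): [E, A, B, C, J, D, I, H, F, G]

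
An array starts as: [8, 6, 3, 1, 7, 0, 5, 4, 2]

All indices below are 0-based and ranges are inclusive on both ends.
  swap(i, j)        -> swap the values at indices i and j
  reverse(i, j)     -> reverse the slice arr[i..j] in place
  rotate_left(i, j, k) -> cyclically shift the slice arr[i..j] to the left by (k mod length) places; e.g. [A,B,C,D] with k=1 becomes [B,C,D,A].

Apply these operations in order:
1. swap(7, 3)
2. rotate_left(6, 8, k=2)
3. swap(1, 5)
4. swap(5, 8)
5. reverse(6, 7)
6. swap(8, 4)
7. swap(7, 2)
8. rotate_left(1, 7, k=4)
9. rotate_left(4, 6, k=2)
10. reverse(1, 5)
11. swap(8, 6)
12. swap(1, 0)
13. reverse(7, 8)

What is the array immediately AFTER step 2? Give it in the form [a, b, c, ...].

Answer: [8, 6, 3, 4, 7, 0, 2, 5, 1]

Derivation:
After 1 (swap(7, 3)): [8, 6, 3, 4, 7, 0, 5, 1, 2]
After 2 (rotate_left(6, 8, k=2)): [8, 6, 3, 4, 7, 0, 2, 5, 1]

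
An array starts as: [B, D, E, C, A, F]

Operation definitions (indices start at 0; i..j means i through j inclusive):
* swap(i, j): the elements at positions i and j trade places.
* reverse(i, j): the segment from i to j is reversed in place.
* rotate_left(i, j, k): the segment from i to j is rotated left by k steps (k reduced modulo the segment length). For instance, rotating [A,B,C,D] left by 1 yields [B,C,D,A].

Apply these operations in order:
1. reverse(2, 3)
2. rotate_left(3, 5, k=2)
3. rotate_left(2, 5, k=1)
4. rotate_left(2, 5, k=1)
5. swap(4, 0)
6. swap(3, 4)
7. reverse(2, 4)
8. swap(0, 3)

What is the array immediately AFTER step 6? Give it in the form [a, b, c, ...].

After 1 (reverse(2, 3)): [B, D, C, E, A, F]
After 2 (rotate_left(3, 5, k=2)): [B, D, C, F, E, A]
After 3 (rotate_left(2, 5, k=1)): [B, D, F, E, A, C]
After 4 (rotate_left(2, 5, k=1)): [B, D, E, A, C, F]
After 5 (swap(4, 0)): [C, D, E, A, B, F]
After 6 (swap(3, 4)): [C, D, E, B, A, F]

Answer: [C, D, E, B, A, F]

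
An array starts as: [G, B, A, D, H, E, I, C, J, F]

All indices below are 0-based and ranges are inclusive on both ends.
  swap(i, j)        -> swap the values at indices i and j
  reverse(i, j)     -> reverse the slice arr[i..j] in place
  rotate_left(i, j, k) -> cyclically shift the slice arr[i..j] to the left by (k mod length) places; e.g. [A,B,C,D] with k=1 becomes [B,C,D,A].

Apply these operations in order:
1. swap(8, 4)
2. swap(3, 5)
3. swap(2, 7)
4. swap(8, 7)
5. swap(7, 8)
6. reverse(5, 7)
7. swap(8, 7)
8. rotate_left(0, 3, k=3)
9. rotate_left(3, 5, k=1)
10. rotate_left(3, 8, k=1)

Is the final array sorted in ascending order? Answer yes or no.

After 1 (swap(8, 4)): [G, B, A, D, J, E, I, C, H, F]
After 2 (swap(3, 5)): [G, B, A, E, J, D, I, C, H, F]
After 3 (swap(2, 7)): [G, B, C, E, J, D, I, A, H, F]
After 4 (swap(8, 7)): [G, B, C, E, J, D, I, H, A, F]
After 5 (swap(7, 8)): [G, B, C, E, J, D, I, A, H, F]
After 6 (reverse(5, 7)): [G, B, C, E, J, A, I, D, H, F]
After 7 (swap(8, 7)): [G, B, C, E, J, A, I, H, D, F]
After 8 (rotate_left(0, 3, k=3)): [E, G, B, C, J, A, I, H, D, F]
After 9 (rotate_left(3, 5, k=1)): [E, G, B, J, A, C, I, H, D, F]
After 10 (rotate_left(3, 8, k=1)): [E, G, B, A, C, I, H, D, J, F]

Answer: no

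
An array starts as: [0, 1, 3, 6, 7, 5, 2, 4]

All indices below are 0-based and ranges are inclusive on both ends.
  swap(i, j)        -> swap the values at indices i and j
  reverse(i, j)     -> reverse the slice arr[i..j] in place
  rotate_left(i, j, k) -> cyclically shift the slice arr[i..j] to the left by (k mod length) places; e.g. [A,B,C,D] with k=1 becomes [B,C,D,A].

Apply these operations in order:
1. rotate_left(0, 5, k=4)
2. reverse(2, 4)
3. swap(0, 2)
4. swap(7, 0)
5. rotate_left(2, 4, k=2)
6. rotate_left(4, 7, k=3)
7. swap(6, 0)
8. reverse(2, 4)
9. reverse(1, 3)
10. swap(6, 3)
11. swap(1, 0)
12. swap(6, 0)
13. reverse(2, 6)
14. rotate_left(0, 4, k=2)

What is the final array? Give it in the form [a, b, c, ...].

After 1 (rotate_left(0, 5, k=4)): [7, 5, 0, 1, 3, 6, 2, 4]
After 2 (reverse(2, 4)): [7, 5, 3, 1, 0, 6, 2, 4]
After 3 (swap(0, 2)): [3, 5, 7, 1, 0, 6, 2, 4]
After 4 (swap(7, 0)): [4, 5, 7, 1, 0, 6, 2, 3]
After 5 (rotate_left(2, 4, k=2)): [4, 5, 0, 7, 1, 6, 2, 3]
After 6 (rotate_left(4, 7, k=3)): [4, 5, 0, 7, 3, 1, 6, 2]
After 7 (swap(6, 0)): [6, 5, 0, 7, 3, 1, 4, 2]
After 8 (reverse(2, 4)): [6, 5, 3, 7, 0, 1, 4, 2]
After 9 (reverse(1, 3)): [6, 7, 3, 5, 0, 1, 4, 2]
After 10 (swap(6, 3)): [6, 7, 3, 4, 0, 1, 5, 2]
After 11 (swap(1, 0)): [7, 6, 3, 4, 0, 1, 5, 2]
After 12 (swap(6, 0)): [5, 6, 3, 4, 0, 1, 7, 2]
After 13 (reverse(2, 6)): [5, 6, 7, 1, 0, 4, 3, 2]
After 14 (rotate_left(0, 4, k=2)): [7, 1, 0, 5, 6, 4, 3, 2]

Answer: [7, 1, 0, 5, 6, 4, 3, 2]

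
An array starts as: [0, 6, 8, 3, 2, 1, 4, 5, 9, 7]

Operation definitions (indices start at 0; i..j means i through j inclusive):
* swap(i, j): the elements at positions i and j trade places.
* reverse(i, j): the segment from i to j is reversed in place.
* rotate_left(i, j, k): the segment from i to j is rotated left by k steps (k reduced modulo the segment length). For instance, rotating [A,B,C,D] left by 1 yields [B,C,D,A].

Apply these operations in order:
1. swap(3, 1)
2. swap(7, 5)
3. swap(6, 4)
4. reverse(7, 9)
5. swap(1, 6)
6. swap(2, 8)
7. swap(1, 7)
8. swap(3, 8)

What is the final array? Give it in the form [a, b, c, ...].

After 1 (swap(3, 1)): [0, 3, 8, 6, 2, 1, 4, 5, 9, 7]
After 2 (swap(7, 5)): [0, 3, 8, 6, 2, 5, 4, 1, 9, 7]
After 3 (swap(6, 4)): [0, 3, 8, 6, 4, 5, 2, 1, 9, 7]
After 4 (reverse(7, 9)): [0, 3, 8, 6, 4, 5, 2, 7, 9, 1]
After 5 (swap(1, 6)): [0, 2, 8, 6, 4, 5, 3, 7, 9, 1]
After 6 (swap(2, 8)): [0, 2, 9, 6, 4, 5, 3, 7, 8, 1]
After 7 (swap(1, 7)): [0, 7, 9, 6, 4, 5, 3, 2, 8, 1]
After 8 (swap(3, 8)): [0, 7, 9, 8, 4, 5, 3, 2, 6, 1]

Answer: [0, 7, 9, 8, 4, 5, 3, 2, 6, 1]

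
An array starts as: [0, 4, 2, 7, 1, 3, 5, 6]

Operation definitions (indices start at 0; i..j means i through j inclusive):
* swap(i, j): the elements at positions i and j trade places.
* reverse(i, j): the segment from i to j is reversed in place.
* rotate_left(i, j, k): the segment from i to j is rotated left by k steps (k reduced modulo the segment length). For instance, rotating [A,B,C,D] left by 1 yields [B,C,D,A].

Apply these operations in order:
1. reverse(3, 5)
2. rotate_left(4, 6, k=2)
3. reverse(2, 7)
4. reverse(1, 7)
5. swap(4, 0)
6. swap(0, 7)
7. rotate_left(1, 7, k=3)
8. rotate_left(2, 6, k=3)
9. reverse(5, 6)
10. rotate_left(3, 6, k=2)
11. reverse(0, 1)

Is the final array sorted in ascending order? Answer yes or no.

After 1 (reverse(3, 5)): [0, 4, 2, 3, 1, 7, 5, 6]
After 2 (rotate_left(4, 6, k=2)): [0, 4, 2, 3, 5, 1, 7, 6]
After 3 (reverse(2, 7)): [0, 4, 6, 7, 1, 5, 3, 2]
After 4 (reverse(1, 7)): [0, 2, 3, 5, 1, 7, 6, 4]
After 5 (swap(4, 0)): [1, 2, 3, 5, 0, 7, 6, 4]
After 6 (swap(0, 7)): [4, 2, 3, 5, 0, 7, 6, 1]
After 7 (rotate_left(1, 7, k=3)): [4, 0, 7, 6, 1, 2, 3, 5]
After 8 (rotate_left(2, 6, k=3)): [4, 0, 2, 3, 7, 6, 1, 5]
After 9 (reverse(5, 6)): [4, 0, 2, 3, 7, 1, 6, 5]
After 10 (rotate_left(3, 6, k=2)): [4, 0, 2, 1, 6, 3, 7, 5]
After 11 (reverse(0, 1)): [0, 4, 2, 1, 6, 3, 7, 5]

Answer: no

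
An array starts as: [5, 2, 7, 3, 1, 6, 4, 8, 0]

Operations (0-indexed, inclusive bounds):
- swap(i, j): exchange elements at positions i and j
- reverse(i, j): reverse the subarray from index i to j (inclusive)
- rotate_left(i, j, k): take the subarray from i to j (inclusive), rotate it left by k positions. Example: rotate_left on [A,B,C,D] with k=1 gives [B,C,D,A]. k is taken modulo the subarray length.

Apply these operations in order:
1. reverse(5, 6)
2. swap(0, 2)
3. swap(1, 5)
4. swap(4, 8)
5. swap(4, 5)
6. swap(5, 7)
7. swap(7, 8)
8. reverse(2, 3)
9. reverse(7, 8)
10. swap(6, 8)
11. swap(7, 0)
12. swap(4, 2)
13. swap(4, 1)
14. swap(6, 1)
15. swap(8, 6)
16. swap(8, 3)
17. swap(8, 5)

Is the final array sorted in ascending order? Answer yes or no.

After 1 (reverse(5, 6)): [5, 2, 7, 3, 1, 4, 6, 8, 0]
After 2 (swap(0, 2)): [7, 2, 5, 3, 1, 4, 6, 8, 0]
After 3 (swap(1, 5)): [7, 4, 5, 3, 1, 2, 6, 8, 0]
After 4 (swap(4, 8)): [7, 4, 5, 3, 0, 2, 6, 8, 1]
After 5 (swap(4, 5)): [7, 4, 5, 3, 2, 0, 6, 8, 1]
After 6 (swap(5, 7)): [7, 4, 5, 3, 2, 8, 6, 0, 1]
After 7 (swap(7, 8)): [7, 4, 5, 3, 2, 8, 6, 1, 0]
After 8 (reverse(2, 3)): [7, 4, 3, 5, 2, 8, 6, 1, 0]
After 9 (reverse(7, 8)): [7, 4, 3, 5, 2, 8, 6, 0, 1]
After 10 (swap(6, 8)): [7, 4, 3, 5, 2, 8, 1, 0, 6]
After 11 (swap(7, 0)): [0, 4, 3, 5, 2, 8, 1, 7, 6]
After 12 (swap(4, 2)): [0, 4, 2, 5, 3, 8, 1, 7, 6]
After 13 (swap(4, 1)): [0, 3, 2, 5, 4, 8, 1, 7, 6]
After 14 (swap(6, 1)): [0, 1, 2, 5, 4, 8, 3, 7, 6]
After 15 (swap(8, 6)): [0, 1, 2, 5, 4, 8, 6, 7, 3]
After 16 (swap(8, 3)): [0, 1, 2, 3, 4, 8, 6, 7, 5]
After 17 (swap(8, 5)): [0, 1, 2, 3, 4, 5, 6, 7, 8]

Answer: yes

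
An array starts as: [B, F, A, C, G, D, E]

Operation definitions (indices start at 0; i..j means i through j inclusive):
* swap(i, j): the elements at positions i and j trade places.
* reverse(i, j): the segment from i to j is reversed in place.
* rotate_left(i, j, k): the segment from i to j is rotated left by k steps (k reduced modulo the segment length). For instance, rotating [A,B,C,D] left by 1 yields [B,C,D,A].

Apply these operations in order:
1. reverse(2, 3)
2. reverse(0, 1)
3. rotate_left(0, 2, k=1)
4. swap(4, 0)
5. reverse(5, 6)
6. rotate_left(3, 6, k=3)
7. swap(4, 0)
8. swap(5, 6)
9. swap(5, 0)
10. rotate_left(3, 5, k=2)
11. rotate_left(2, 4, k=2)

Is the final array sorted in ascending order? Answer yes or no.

Answer: no

Derivation:
After 1 (reverse(2, 3)): [B, F, C, A, G, D, E]
After 2 (reverse(0, 1)): [F, B, C, A, G, D, E]
After 3 (rotate_left(0, 2, k=1)): [B, C, F, A, G, D, E]
After 4 (swap(4, 0)): [G, C, F, A, B, D, E]
After 5 (reverse(5, 6)): [G, C, F, A, B, E, D]
After 6 (rotate_left(3, 6, k=3)): [G, C, F, D, A, B, E]
After 7 (swap(4, 0)): [A, C, F, D, G, B, E]
After 8 (swap(5, 6)): [A, C, F, D, G, E, B]
After 9 (swap(5, 0)): [E, C, F, D, G, A, B]
After 10 (rotate_left(3, 5, k=2)): [E, C, F, A, D, G, B]
After 11 (rotate_left(2, 4, k=2)): [E, C, D, F, A, G, B]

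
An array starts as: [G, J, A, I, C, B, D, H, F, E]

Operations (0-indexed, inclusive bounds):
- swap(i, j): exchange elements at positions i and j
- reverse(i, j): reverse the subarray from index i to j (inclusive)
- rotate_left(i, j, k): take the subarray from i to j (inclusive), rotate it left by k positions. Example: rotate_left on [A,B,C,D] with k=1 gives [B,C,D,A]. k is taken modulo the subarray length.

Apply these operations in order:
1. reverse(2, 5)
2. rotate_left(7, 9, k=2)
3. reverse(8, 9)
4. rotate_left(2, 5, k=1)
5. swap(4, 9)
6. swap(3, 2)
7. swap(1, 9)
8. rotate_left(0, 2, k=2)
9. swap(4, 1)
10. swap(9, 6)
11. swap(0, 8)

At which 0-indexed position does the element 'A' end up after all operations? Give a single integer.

After 1 (reverse(2, 5)): [G, J, B, C, I, A, D, H, F, E]
After 2 (rotate_left(7, 9, k=2)): [G, J, B, C, I, A, D, E, H, F]
After 3 (reverse(8, 9)): [G, J, B, C, I, A, D, E, F, H]
After 4 (rotate_left(2, 5, k=1)): [G, J, C, I, A, B, D, E, F, H]
After 5 (swap(4, 9)): [G, J, C, I, H, B, D, E, F, A]
After 6 (swap(3, 2)): [G, J, I, C, H, B, D, E, F, A]
After 7 (swap(1, 9)): [G, A, I, C, H, B, D, E, F, J]
After 8 (rotate_left(0, 2, k=2)): [I, G, A, C, H, B, D, E, F, J]
After 9 (swap(4, 1)): [I, H, A, C, G, B, D, E, F, J]
After 10 (swap(9, 6)): [I, H, A, C, G, B, J, E, F, D]
After 11 (swap(0, 8)): [F, H, A, C, G, B, J, E, I, D]

Answer: 2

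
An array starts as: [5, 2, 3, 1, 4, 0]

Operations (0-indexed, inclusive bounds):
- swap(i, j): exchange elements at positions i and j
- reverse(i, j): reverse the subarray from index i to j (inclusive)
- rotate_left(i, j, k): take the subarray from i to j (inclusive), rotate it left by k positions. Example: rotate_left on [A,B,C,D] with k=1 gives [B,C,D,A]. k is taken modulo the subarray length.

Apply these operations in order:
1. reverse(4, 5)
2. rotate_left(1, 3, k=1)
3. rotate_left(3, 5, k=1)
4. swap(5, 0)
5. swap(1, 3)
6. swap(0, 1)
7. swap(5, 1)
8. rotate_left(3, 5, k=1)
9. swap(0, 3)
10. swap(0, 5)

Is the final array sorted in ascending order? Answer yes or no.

After 1 (reverse(4, 5)): [5, 2, 3, 1, 0, 4]
After 2 (rotate_left(1, 3, k=1)): [5, 3, 1, 2, 0, 4]
After 3 (rotate_left(3, 5, k=1)): [5, 3, 1, 0, 4, 2]
After 4 (swap(5, 0)): [2, 3, 1, 0, 4, 5]
After 5 (swap(1, 3)): [2, 0, 1, 3, 4, 5]
After 6 (swap(0, 1)): [0, 2, 1, 3, 4, 5]
After 7 (swap(5, 1)): [0, 5, 1, 3, 4, 2]
After 8 (rotate_left(3, 5, k=1)): [0, 5, 1, 4, 2, 3]
After 9 (swap(0, 3)): [4, 5, 1, 0, 2, 3]
After 10 (swap(0, 5)): [3, 5, 1, 0, 2, 4]

Answer: no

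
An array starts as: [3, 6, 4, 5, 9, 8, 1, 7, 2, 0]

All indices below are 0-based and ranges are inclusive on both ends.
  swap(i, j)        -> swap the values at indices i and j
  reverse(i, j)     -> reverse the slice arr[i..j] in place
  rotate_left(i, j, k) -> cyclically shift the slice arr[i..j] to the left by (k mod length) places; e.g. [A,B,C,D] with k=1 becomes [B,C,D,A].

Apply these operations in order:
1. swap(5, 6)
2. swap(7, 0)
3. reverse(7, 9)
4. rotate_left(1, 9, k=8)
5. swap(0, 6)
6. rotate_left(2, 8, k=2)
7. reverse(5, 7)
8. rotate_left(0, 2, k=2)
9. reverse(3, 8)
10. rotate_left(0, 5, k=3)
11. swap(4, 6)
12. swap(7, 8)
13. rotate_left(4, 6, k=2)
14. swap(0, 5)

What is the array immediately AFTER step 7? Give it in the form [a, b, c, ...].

After 1 (swap(5, 6)): [3, 6, 4, 5, 9, 1, 8, 7, 2, 0]
After 2 (swap(7, 0)): [7, 6, 4, 5, 9, 1, 8, 3, 2, 0]
After 3 (reverse(7, 9)): [7, 6, 4, 5, 9, 1, 8, 0, 2, 3]
After 4 (rotate_left(1, 9, k=8)): [7, 3, 6, 4, 5, 9, 1, 8, 0, 2]
After 5 (swap(0, 6)): [1, 3, 6, 4, 5, 9, 7, 8, 0, 2]
After 6 (rotate_left(2, 8, k=2)): [1, 3, 5, 9, 7, 8, 0, 6, 4, 2]
After 7 (reverse(5, 7)): [1, 3, 5, 9, 7, 6, 0, 8, 4, 2]

Answer: [1, 3, 5, 9, 7, 6, 0, 8, 4, 2]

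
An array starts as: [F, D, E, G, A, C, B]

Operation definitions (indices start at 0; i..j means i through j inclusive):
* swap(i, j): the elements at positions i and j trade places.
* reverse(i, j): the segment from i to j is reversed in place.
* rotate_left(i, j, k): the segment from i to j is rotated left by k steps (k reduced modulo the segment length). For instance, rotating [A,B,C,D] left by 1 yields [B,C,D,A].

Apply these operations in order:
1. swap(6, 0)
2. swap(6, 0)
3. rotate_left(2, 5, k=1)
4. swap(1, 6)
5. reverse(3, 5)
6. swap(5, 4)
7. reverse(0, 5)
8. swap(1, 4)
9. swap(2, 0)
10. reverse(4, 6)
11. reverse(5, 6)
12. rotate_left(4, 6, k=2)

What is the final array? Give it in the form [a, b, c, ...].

After 1 (swap(6, 0)): [B, D, E, G, A, C, F]
After 2 (swap(6, 0)): [F, D, E, G, A, C, B]
After 3 (rotate_left(2, 5, k=1)): [F, D, G, A, C, E, B]
After 4 (swap(1, 6)): [F, B, G, A, C, E, D]
After 5 (reverse(3, 5)): [F, B, G, E, C, A, D]
After 6 (swap(5, 4)): [F, B, G, E, A, C, D]
After 7 (reverse(0, 5)): [C, A, E, G, B, F, D]
After 8 (swap(1, 4)): [C, B, E, G, A, F, D]
After 9 (swap(2, 0)): [E, B, C, G, A, F, D]
After 10 (reverse(4, 6)): [E, B, C, G, D, F, A]
After 11 (reverse(5, 6)): [E, B, C, G, D, A, F]
After 12 (rotate_left(4, 6, k=2)): [E, B, C, G, F, D, A]

Answer: [E, B, C, G, F, D, A]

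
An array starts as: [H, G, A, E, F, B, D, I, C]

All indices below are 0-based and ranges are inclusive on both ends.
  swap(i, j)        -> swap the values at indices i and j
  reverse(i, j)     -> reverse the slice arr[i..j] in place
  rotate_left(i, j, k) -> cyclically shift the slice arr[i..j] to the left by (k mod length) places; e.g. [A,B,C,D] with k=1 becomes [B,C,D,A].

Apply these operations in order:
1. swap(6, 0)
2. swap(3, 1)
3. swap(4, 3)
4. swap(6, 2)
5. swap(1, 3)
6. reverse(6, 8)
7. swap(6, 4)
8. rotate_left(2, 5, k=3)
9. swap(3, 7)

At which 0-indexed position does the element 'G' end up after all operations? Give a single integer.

After 1 (swap(6, 0)): [D, G, A, E, F, B, H, I, C]
After 2 (swap(3, 1)): [D, E, A, G, F, B, H, I, C]
After 3 (swap(4, 3)): [D, E, A, F, G, B, H, I, C]
After 4 (swap(6, 2)): [D, E, H, F, G, B, A, I, C]
After 5 (swap(1, 3)): [D, F, H, E, G, B, A, I, C]
After 6 (reverse(6, 8)): [D, F, H, E, G, B, C, I, A]
After 7 (swap(6, 4)): [D, F, H, E, C, B, G, I, A]
After 8 (rotate_left(2, 5, k=3)): [D, F, B, H, E, C, G, I, A]
After 9 (swap(3, 7)): [D, F, B, I, E, C, G, H, A]

Answer: 6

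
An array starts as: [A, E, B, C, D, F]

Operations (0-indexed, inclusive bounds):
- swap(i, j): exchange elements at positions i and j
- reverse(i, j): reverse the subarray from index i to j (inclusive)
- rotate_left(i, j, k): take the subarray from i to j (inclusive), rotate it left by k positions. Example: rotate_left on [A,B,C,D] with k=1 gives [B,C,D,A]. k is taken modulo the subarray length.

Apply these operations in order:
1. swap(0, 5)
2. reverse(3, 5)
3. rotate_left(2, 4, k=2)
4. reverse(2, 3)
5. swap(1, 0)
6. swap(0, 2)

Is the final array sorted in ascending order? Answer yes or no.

After 1 (swap(0, 5)): [F, E, B, C, D, A]
After 2 (reverse(3, 5)): [F, E, B, A, D, C]
After 3 (rotate_left(2, 4, k=2)): [F, E, D, B, A, C]
After 4 (reverse(2, 3)): [F, E, B, D, A, C]
After 5 (swap(1, 0)): [E, F, B, D, A, C]
After 6 (swap(0, 2)): [B, F, E, D, A, C]

Answer: no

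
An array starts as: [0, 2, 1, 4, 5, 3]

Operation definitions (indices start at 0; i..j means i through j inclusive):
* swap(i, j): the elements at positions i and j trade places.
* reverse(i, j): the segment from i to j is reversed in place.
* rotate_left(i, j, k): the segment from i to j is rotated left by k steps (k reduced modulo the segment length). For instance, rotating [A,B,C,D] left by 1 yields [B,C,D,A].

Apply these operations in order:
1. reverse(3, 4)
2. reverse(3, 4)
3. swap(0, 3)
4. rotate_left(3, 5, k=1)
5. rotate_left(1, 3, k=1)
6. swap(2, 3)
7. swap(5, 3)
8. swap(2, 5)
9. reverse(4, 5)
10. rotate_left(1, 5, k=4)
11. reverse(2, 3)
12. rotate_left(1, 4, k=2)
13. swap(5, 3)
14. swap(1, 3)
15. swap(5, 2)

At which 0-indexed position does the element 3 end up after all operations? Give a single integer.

After 1 (reverse(3, 4)): [0, 2, 1, 5, 4, 3]
After 2 (reverse(3, 4)): [0, 2, 1, 4, 5, 3]
After 3 (swap(0, 3)): [4, 2, 1, 0, 5, 3]
After 4 (rotate_left(3, 5, k=1)): [4, 2, 1, 5, 3, 0]
After 5 (rotate_left(1, 3, k=1)): [4, 1, 5, 2, 3, 0]
After 6 (swap(2, 3)): [4, 1, 2, 5, 3, 0]
After 7 (swap(5, 3)): [4, 1, 2, 0, 3, 5]
After 8 (swap(2, 5)): [4, 1, 5, 0, 3, 2]
After 9 (reverse(4, 5)): [4, 1, 5, 0, 2, 3]
After 10 (rotate_left(1, 5, k=4)): [4, 3, 1, 5, 0, 2]
After 11 (reverse(2, 3)): [4, 3, 5, 1, 0, 2]
After 12 (rotate_left(1, 4, k=2)): [4, 1, 0, 3, 5, 2]
After 13 (swap(5, 3)): [4, 1, 0, 2, 5, 3]
After 14 (swap(1, 3)): [4, 2, 0, 1, 5, 3]
After 15 (swap(5, 2)): [4, 2, 3, 1, 5, 0]

Answer: 2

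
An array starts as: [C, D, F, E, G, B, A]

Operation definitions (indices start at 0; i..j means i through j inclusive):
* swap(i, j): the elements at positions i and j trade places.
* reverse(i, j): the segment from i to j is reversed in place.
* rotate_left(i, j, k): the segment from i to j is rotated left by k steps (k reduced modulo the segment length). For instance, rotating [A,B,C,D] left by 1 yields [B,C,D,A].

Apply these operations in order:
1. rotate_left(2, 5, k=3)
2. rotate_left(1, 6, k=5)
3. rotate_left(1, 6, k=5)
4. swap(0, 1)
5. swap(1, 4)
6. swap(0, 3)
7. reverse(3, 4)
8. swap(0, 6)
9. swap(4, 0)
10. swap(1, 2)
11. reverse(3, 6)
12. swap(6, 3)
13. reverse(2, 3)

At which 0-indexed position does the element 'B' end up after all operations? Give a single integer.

Answer: 3

Derivation:
After 1 (rotate_left(2, 5, k=3)): [C, D, B, F, E, G, A]
After 2 (rotate_left(1, 6, k=5)): [C, A, D, B, F, E, G]
After 3 (rotate_left(1, 6, k=5)): [C, G, A, D, B, F, E]
After 4 (swap(0, 1)): [G, C, A, D, B, F, E]
After 5 (swap(1, 4)): [G, B, A, D, C, F, E]
After 6 (swap(0, 3)): [D, B, A, G, C, F, E]
After 7 (reverse(3, 4)): [D, B, A, C, G, F, E]
After 8 (swap(0, 6)): [E, B, A, C, G, F, D]
After 9 (swap(4, 0)): [G, B, A, C, E, F, D]
After 10 (swap(1, 2)): [G, A, B, C, E, F, D]
After 11 (reverse(3, 6)): [G, A, B, D, F, E, C]
After 12 (swap(6, 3)): [G, A, B, C, F, E, D]
After 13 (reverse(2, 3)): [G, A, C, B, F, E, D]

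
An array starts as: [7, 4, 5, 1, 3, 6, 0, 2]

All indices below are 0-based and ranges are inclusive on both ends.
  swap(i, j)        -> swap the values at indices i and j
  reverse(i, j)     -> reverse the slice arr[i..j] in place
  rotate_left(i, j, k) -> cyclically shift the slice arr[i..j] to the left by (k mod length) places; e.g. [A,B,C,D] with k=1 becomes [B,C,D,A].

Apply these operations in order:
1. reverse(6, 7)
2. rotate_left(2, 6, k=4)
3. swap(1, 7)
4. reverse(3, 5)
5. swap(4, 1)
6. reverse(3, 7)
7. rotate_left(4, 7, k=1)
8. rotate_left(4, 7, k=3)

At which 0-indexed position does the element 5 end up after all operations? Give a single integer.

After 1 (reverse(6, 7)): [7, 4, 5, 1, 3, 6, 2, 0]
After 2 (rotate_left(2, 6, k=4)): [7, 4, 2, 5, 1, 3, 6, 0]
After 3 (swap(1, 7)): [7, 0, 2, 5, 1, 3, 6, 4]
After 4 (reverse(3, 5)): [7, 0, 2, 3, 1, 5, 6, 4]
After 5 (swap(4, 1)): [7, 1, 2, 3, 0, 5, 6, 4]
After 6 (reverse(3, 7)): [7, 1, 2, 4, 6, 5, 0, 3]
After 7 (rotate_left(4, 7, k=1)): [7, 1, 2, 4, 5, 0, 3, 6]
After 8 (rotate_left(4, 7, k=3)): [7, 1, 2, 4, 6, 5, 0, 3]

Answer: 5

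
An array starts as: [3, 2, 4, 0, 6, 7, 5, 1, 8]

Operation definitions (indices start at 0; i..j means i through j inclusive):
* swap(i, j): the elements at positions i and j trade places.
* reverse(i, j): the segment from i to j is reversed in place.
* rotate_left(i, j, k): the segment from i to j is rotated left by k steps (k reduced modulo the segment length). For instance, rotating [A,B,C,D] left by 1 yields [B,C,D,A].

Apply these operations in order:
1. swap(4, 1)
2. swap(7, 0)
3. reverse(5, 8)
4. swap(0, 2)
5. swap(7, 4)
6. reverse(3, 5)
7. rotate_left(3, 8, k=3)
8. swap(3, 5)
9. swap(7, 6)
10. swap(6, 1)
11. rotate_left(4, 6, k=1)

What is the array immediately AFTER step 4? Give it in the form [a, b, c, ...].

After 1 (swap(4, 1)): [3, 6, 4, 0, 2, 7, 5, 1, 8]
After 2 (swap(7, 0)): [1, 6, 4, 0, 2, 7, 5, 3, 8]
After 3 (reverse(5, 8)): [1, 6, 4, 0, 2, 8, 3, 5, 7]
After 4 (swap(0, 2)): [4, 6, 1, 0, 2, 8, 3, 5, 7]

Answer: [4, 6, 1, 0, 2, 8, 3, 5, 7]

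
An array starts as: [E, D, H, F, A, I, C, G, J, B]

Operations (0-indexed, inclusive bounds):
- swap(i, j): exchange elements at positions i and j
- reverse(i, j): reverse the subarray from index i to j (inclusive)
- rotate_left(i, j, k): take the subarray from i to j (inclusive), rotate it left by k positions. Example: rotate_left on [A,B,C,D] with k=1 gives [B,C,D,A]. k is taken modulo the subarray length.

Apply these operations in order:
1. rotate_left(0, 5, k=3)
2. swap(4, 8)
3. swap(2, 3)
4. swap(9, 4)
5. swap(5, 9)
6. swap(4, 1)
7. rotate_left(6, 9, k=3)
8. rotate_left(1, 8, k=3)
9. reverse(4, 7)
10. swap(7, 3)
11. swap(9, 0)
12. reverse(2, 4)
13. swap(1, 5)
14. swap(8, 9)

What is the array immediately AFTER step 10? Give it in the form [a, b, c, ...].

After 1 (rotate_left(0, 5, k=3)): [F, A, I, E, D, H, C, G, J, B]
After 2 (swap(4, 8)): [F, A, I, E, J, H, C, G, D, B]
After 3 (swap(2, 3)): [F, A, E, I, J, H, C, G, D, B]
After 4 (swap(9, 4)): [F, A, E, I, B, H, C, G, D, J]
After 5 (swap(5, 9)): [F, A, E, I, B, J, C, G, D, H]
After 6 (swap(4, 1)): [F, B, E, I, A, J, C, G, D, H]
After 7 (rotate_left(6, 9, k=3)): [F, B, E, I, A, J, H, C, G, D]
After 8 (rotate_left(1, 8, k=3)): [F, A, J, H, C, G, B, E, I, D]
After 9 (reverse(4, 7)): [F, A, J, H, E, B, G, C, I, D]
After 10 (swap(7, 3)): [F, A, J, C, E, B, G, H, I, D]

Answer: [F, A, J, C, E, B, G, H, I, D]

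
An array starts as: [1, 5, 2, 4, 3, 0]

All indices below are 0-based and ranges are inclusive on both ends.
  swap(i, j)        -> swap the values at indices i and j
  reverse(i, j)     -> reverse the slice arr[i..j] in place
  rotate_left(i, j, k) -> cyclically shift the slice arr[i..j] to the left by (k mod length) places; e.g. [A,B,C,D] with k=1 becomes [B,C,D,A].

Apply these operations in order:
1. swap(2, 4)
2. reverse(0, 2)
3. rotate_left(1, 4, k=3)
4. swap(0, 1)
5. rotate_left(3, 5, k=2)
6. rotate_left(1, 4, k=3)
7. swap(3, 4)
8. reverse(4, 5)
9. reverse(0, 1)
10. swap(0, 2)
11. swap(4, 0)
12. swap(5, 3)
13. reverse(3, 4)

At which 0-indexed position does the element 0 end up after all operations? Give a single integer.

Answer: 5

Derivation:
After 1 (swap(2, 4)): [1, 5, 3, 4, 2, 0]
After 2 (reverse(0, 2)): [3, 5, 1, 4, 2, 0]
After 3 (rotate_left(1, 4, k=3)): [3, 2, 5, 1, 4, 0]
After 4 (swap(0, 1)): [2, 3, 5, 1, 4, 0]
After 5 (rotate_left(3, 5, k=2)): [2, 3, 5, 0, 1, 4]
After 6 (rotate_left(1, 4, k=3)): [2, 1, 3, 5, 0, 4]
After 7 (swap(3, 4)): [2, 1, 3, 0, 5, 4]
After 8 (reverse(4, 5)): [2, 1, 3, 0, 4, 5]
After 9 (reverse(0, 1)): [1, 2, 3, 0, 4, 5]
After 10 (swap(0, 2)): [3, 2, 1, 0, 4, 5]
After 11 (swap(4, 0)): [4, 2, 1, 0, 3, 5]
After 12 (swap(5, 3)): [4, 2, 1, 5, 3, 0]
After 13 (reverse(3, 4)): [4, 2, 1, 3, 5, 0]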